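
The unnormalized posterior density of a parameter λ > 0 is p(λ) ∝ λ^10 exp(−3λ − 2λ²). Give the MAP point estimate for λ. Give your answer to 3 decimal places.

ℓ'(λ) = 10/λ − 3 − 4λ. Setting this to zero and multiplying by λ: 4λ² + 3λ − 10 = 0.
λ = (−3 + √(3² + 4·4·10)) / (2·4) = (−3 + √169) / 8 = (−3 + 13)/8 = 5/4.
ℓ''(λ) = −10/λ² − 4 < 0, confirming a maximum.

λ̂_MAP = 1.250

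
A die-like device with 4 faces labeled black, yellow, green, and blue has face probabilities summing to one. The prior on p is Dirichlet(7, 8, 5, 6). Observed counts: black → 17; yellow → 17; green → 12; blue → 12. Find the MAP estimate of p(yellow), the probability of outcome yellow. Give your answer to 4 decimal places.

MAP estimate of p(yellow) = 0.3000

The posterior is Dirichlet(αᵢ + nᵢ) = Dirichlet(24, 25, 17, 18).
For a Dirichlet(a₁,…,a_K) with all aᵢ > 1, the mode has j-th component (aⱼ − 1)/(Σaᵢ − K).
Here Σaᵢ = 84 and K = 4, so p(yellow) = (25 − 1)/(84 − 4) = 24/80 ≈ 0.3000.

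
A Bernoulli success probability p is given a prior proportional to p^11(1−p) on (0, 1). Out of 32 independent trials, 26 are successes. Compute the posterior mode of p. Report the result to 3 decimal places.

p̂_MAP = 0.841

The prior density ∝ p^11(1−p)^1 is the kernel of Beta(12, 2).
Data: 26 successes in 32 trials. The binomial likelihood contributes p^26(1−p)^6, so the posterior is Beta(12+26, 2+6) = Beta(38, 8).
For Beta(a, b) with a, b > 1 the mode is (a−1)/(a+b−2) = 37/44 ≈ 0.841.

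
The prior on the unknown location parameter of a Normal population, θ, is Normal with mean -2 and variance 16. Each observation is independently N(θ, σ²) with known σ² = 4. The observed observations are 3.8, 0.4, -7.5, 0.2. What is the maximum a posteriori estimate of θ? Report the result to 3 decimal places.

θ̂_MAP = -0.847

n = 4; x̄ = (3.8 + 0.4 + (-7.5) + 0.2)/4 = -3.1/4 = -0.775.
For a Normal prior and Normal likelihood with known variance, the posterior is Normal; its mode equals its mean, the precision-weighted average.
Prior precision 1/σ₀² = 1/16 = 0.0625; data precision n/σ² = 4/4 = 1.
θ̂ = (0.0625·(-2) + 1·(-0.775)) / (0.0625 + 1) = (-0.9)/1.0625 = -72/85 ≈ -0.847.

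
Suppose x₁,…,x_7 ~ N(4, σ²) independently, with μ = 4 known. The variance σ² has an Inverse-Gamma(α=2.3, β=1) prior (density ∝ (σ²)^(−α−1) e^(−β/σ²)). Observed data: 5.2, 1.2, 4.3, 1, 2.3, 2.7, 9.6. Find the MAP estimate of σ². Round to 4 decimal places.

σ̂²_MAP = 4.1404

Sum of squared deviations about the known mean: SS = (5.2−4)² + (1.2−4)² + (4.3−4)² + (1−4)² + (2.3−4)² + (2.7−4)² + (9.6−4)² = 54.31.
The Normal likelihood contributes (σ²)^(−n/2) exp(−SS/(2σ²)), so the posterior is Inverse-Gamma(α + n/2, β + SS/2) = Inverse-Gamma(5.8, 28.155).
The mode of Inverse-Gamma(a, b) is b/(a+1) = 28.155/6.8 ≈ 4.1404.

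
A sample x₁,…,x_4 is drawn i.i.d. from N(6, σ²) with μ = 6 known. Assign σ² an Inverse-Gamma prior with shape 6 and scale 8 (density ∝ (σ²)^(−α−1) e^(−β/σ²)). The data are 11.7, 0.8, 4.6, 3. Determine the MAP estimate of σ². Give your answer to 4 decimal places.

σ̂²_MAP = 4.8050

Sum of squared deviations about the known mean: SS = (11.7−6)² + (0.8−6)² + (4.6−6)² + (3−6)² = 70.49.
The Normal likelihood contributes (σ²)^(−n/2) exp(−SS/(2σ²)), so the posterior is Inverse-Gamma(α + n/2, β + SS/2) = Inverse-Gamma(8, 43.245).
The mode of Inverse-Gamma(a, b) is b/(a+1) = 43.245/9 ≈ 4.8050.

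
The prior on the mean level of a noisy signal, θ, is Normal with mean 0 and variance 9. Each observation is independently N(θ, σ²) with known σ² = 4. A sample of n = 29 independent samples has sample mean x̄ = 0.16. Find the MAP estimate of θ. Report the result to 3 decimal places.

n = 29, x̄ = 0.16.
For a Normal prior and Normal likelihood with known variance, the posterior is Normal; its mode equals its mean, the precision-weighted average.
Prior precision 1/σ₀² = 1/9; data precision n/σ² = 29/4 = 7.25.
θ̂ = ((1/9)·0 + 7.25·0.16) / (1/9 + 7.25) = 1.16/(265/36) = 1044/6625 ≈ 0.158.

θ̂_MAP = 0.158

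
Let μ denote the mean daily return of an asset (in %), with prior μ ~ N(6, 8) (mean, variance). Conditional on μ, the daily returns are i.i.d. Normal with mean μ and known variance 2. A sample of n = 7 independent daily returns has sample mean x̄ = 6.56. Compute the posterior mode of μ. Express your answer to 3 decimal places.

μ̂_MAP = 6.541

n = 7, x̄ = 6.56.
For a Normal prior and Normal likelihood with known variance, the posterior is Normal; its mode equals its mean, the precision-weighted average.
Prior precision 1/σ₀² = 1/8 = 0.125; data precision n/σ² = 7/2 = 3.5.
μ̂ = (0.125·6 + 3.5·6.56) / (0.125 + 3.5) = 23.71/3.625 = 4742/725 ≈ 6.541.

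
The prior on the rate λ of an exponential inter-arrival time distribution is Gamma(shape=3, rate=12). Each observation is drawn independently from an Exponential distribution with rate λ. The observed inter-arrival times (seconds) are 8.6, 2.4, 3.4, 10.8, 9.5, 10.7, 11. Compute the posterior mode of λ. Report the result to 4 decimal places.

λ̂_MAP = 0.1316

The Exponential(rate=λ) likelihood is ∝ λ^n e^(−λΣtᵢ). Here n = 7 and Σtᵢ = 8.6 + 2.4 + 3.4 + 10.8 + 9.5 + 10.7 + 11 = 56.4.
Posterior ∝ λ^2e^(−12λ) · λ^7e^(−56.4λ) = λ^9e^(−68.4λ), i.e. Gamma(10, 68.4).
Mode = (a−1)/b = 9/68.4 ≈ 0.1316.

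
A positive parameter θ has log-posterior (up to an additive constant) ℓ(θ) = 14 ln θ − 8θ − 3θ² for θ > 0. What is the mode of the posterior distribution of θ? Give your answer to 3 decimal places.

θ̂_MAP = 1.000

ℓ'(θ) = 14/θ − 8 − 6θ. Setting this to zero and multiplying by θ: 6θ² + 8θ − 14 = 0.
θ = (−8 + √(8² + 4·6·14)) / (2·6) = (−8 + √400) / 12 = (−8 + 20)/12 = 1.
ℓ''(θ) = −14/θ² − 6 < 0, confirming a maximum.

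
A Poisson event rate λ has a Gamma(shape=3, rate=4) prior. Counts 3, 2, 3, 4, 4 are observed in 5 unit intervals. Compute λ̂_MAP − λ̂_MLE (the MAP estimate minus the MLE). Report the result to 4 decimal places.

MAP − MLE = -1.2000

Σxᵢ = 16. Posterior is Gamma(19, 9); MAP = (19−1)/9 = 18/9 ≈ 2.00000.
MLE = x̄ = 16/5 ≈ 3.20000.
Difference = 18/9 − 16/5 = -6/5 ≈ -1.2000.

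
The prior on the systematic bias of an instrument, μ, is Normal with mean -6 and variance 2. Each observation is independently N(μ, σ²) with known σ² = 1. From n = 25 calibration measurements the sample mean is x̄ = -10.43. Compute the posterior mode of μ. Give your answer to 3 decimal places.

μ̂_MAP = -10.343

n = 25, x̄ = -10.43.
For a Normal prior and Normal likelihood with known variance, the posterior is Normal; its mode equals its mean, the precision-weighted average.
Prior precision 1/σ₀² = 1/2 = 0.5; data precision n/σ² = 25/1 = 25.
μ̂ = (0.5·(-6) + 25·(-10.43)) / (0.5 + 25) = (-263.75)/25.5 = -1055/102 ≈ -10.343.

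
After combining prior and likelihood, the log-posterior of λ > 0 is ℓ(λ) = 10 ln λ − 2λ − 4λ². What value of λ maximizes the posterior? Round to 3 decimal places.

ℓ'(λ) = 10/λ − 2 − 8λ. Setting this to zero and multiplying by λ: 8λ² + 2λ − 10 = 0.
λ = (−2 + √(2² + 4·8·10)) / (2·8) = (−2 + √324) / 16 = (−2 + 18)/16 = 1.
ℓ''(λ) = −10/λ² − 8 < 0, confirming a maximum.

λ̂_MAP = 1.000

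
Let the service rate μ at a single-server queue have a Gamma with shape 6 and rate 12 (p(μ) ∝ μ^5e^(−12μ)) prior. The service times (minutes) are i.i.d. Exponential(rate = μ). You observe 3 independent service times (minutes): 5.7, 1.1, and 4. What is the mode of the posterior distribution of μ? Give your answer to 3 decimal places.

μ̂_MAP = 0.351

The Exponential(rate=μ) likelihood is ∝ μ^n e^(−μΣtᵢ). Here n = 3 and Σtᵢ = 5.7 + 1.1 + 4 = 10.8.
Posterior ∝ μ^5e^(−12μ) · μ^3e^(−10.8μ) = μ^8e^(−22.8μ), i.e. Gamma(9, 22.8).
Mode = (a−1)/b = 8/22.8 ≈ 0.351.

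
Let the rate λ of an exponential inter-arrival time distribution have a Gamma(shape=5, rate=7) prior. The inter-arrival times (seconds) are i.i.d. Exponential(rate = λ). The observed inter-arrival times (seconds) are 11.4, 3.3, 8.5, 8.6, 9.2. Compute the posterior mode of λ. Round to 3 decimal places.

λ̂_MAP = 0.188

The Exponential(rate=λ) likelihood is ∝ λ^n e^(−λΣtᵢ). Here n = 5 and Σtᵢ = 11.4 + 3.3 + 8.5 + 8.6 + 9.2 = 41.
Posterior ∝ λ^4e^(−7λ) · λ^5e^(−41λ) = λ^9e^(−48λ), i.e. Gamma(10, 48).
Mode = (a−1)/b = 9/48 ≈ 0.188.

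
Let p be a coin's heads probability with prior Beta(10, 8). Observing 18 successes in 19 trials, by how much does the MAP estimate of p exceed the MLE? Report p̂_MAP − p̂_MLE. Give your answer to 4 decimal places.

MAP − MLE = -0.1759

Posterior is Beta(28, 9); MAP = (28−1)/(37−2) = 27/35 ≈ 0.77143.
MLE ignores the prior: p̂_MLE = k/n = 18/19 ≈ 0.94737.
Difference = 27/35 − 18/19 = -117/665 ≈ -0.1759.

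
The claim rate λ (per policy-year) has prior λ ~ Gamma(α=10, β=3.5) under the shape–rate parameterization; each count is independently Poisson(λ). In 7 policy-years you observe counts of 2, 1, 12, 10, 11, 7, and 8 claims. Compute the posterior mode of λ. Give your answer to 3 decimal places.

λ̂_MAP = 5.714

Σxᵢ = 2+1+12+10+11+7+8 = 51, with n = 7.
Posterior ∝ λ^9e^(−3.5λ) · λ^51e^(−7λ) = λ^60e^(−10.5λ), i.e. Gamma(shape=61, rate=10.5).
The mode of a Gamma(a, b) with a ≥ 1 (shape–rate) is (a−1)/b = 60/10.5 ≈ 5.714.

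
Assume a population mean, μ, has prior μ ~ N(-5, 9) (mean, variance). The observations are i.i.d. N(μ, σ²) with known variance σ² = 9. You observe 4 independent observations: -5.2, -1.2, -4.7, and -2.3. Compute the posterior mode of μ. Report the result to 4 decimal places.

μ̂_MAP = -3.6800

n = 4; x̄ = ((-5.2) + (-1.2) + (-4.7) + (-2.3))/4 = -13.4/4 = -3.35.
For a Normal prior and Normal likelihood with known variance, the posterior is Normal; its mode equals its mean, the precision-weighted average.
Prior precision 1/σ₀² = 1/9; data precision n/σ² = 4/9.
μ̂ = ((1/9)·(-5) + (4/9)·(-3.35)) / (1/9 + 4/9) = (-92/45)/(5/9) = -3.6800.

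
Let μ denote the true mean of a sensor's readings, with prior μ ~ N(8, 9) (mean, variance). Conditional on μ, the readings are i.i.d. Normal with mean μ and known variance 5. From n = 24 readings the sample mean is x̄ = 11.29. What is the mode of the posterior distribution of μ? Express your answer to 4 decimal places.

n = 24, x̄ = 11.29.
For a Normal prior and Normal likelihood with known variance, the posterior is Normal; its mode equals its mean, the precision-weighted average.
Prior precision 1/σ₀² = 1/9; data precision n/σ² = 24/5 = 4.8.
μ̂ = ((1/9)·8 + 4.8·11.29) / (1/9 + 4.8) = (61966/1125)/(221/45) = 61966/5525 ≈ 11.2156.

μ̂_MAP = 11.2156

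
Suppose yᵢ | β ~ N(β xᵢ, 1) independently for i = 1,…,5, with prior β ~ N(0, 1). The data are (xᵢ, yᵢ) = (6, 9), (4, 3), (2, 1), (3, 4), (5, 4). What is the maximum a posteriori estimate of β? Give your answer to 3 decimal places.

log p(β | y) = −Σ(yᵢ − βxᵢ)²/(2·1) − β²/(2·1) + const.
Setting the derivative to zero: Σxᵢ(yᵢ − βxᵢ)/1 − β/1 = 0, so β = Σxᵢyᵢ / (Σxᵢ² + σ²/τ²).
Σxᵢyᵢ = 6·9 + 4·3 + 2·1 + 3·4 + 5·4 = 100; Σxᵢ² = 90; σ²/τ² = 1.
β̂_MAP = 100 / (90 + 1) = 100/91 ≈ 1.099.

β̂_MAP = 1.099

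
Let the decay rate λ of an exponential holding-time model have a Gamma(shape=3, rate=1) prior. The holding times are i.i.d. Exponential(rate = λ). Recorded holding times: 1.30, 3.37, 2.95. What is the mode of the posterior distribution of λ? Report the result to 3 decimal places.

The Exponential(rate=λ) likelihood is ∝ λ^n e^(−λΣtᵢ). Here n = 3 and Σtᵢ = 1.30 + 3.37 + 2.95 = 7.62.
Posterior ∝ λ^2e^(−1λ) · λ^3e^(−7.62λ) = λ^5e^(−8.62λ), i.e. Gamma(6, 8.62).
Mode = (a−1)/b = 5/8.62 ≈ 0.580.

λ̂_MAP = 0.580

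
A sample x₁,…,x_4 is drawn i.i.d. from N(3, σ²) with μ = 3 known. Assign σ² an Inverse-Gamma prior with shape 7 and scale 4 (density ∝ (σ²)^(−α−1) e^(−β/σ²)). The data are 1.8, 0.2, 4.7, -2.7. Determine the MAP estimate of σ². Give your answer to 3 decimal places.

Sum of squared deviations about the known mean: SS = (1.8−3)² + (0.2−3)² + (4.7−3)² + (-2.7−3)² = 44.66.
The Normal likelihood contributes (σ²)^(−n/2) exp(−SS/(2σ²)), so the posterior is Inverse-Gamma(α + n/2, β + SS/2) = Inverse-Gamma(9, 26.33).
The mode of Inverse-Gamma(a, b) is b/(a+1) = 26.33/10 ≈ 2.633.

σ̂²_MAP = 2.633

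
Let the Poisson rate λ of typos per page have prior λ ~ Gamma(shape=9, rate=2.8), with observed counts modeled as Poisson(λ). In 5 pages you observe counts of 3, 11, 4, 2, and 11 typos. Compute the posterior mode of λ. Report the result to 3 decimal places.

λ̂_MAP = 5.000

Σxᵢ = 3+11+4+2+11 = 31, with n = 5.
Posterior ∝ λ^8e^(−2.8λ) · λ^31e^(−5λ) = λ^39e^(−7.8λ), i.e. Gamma(shape=40, rate=7.8).
The mode of a Gamma(a, b) with a ≥ 1 (shape–rate) is (a−1)/b = 39/7.8 ≈ 5.000.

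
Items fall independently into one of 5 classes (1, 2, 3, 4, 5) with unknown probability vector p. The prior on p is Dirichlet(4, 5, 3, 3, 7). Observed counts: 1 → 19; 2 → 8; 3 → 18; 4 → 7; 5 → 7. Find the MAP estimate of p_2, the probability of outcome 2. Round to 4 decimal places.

The posterior is Dirichlet(αᵢ + nᵢ) = Dirichlet(23, 13, 21, 10, 14).
For a Dirichlet(a₁,…,a_K) with all aᵢ > 1, the mode has j-th component (aⱼ − 1)/(Σaᵢ − K).
Here Σaᵢ = 81 and K = 5, so p_2 = (13 − 1)/(81 − 5) = 12/76 ≈ 0.1579.

MAP estimate: 0.1579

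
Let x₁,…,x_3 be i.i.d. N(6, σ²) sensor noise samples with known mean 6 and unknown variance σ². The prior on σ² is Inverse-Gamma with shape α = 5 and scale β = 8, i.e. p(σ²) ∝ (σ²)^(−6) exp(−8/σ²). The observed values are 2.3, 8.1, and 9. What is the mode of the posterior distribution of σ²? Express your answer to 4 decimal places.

Sum of squared deviations about the known mean: SS = (2.3−6)² + (8.1−6)² + (9−6)² = 27.1.
The Normal likelihood contributes (σ²)^(−n/2) exp(−SS/(2σ²)), so the posterior is Inverse-Gamma(α + n/2, β + SS/2) = Inverse-Gamma(6.5, 21.55).
The mode of Inverse-Gamma(a, b) is b/(a+1) = 21.55/7.5 ≈ 2.8733.

σ̂²_MAP = 2.8733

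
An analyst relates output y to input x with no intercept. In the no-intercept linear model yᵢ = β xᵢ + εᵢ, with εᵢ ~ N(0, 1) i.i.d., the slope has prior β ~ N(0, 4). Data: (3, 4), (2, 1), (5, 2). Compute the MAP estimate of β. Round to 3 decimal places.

β̂_MAP = 0.627

log p(β | y) = −Σ(yᵢ − βxᵢ)²/(2·1) − β²/(2·4) + const.
Setting the derivative to zero: Σxᵢ(yᵢ − βxᵢ)/1 − β/4 = 0, so β = Σxᵢyᵢ / (Σxᵢ² + σ²/τ²).
Σxᵢyᵢ = 3·4 + 2·1 + 5·2 = 24; Σxᵢ² = 38; σ²/τ² = 0.25.
β̂_MAP = 24 / (38 + 0.25) = 24/38.25 ≈ 0.627.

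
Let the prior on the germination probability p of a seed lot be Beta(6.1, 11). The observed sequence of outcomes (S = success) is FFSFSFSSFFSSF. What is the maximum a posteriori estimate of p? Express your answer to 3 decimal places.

Prior: Beta(6.1, 11).
Data: 6 successes in 13 trials (from the sequence). The binomial likelihood contributes p^6(1−p)^7, so the posterior is Beta(6.1+6, 11+7) = Beta(12.1, 18).
For Beta(a, b) with a, b > 1 the mode is (a−1)/(a+b−2) = 11.1/28.1 ≈ 0.395.

p̂_MAP = 0.395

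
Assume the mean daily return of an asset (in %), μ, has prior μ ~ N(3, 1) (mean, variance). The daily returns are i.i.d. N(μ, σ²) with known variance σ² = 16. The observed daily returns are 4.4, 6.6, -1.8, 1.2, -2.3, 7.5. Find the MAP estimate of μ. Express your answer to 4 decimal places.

n = 6; x̄ = (4.4 + 6.6 + (-1.8) + 1.2 + (-2.3) + 7.5)/6 = 15.6/6 = 2.6.
For a Normal prior and Normal likelihood with known variance, the posterior is Normal; its mode equals its mean, the precision-weighted average.
Prior precision 1/σ₀² = 1/1 = 1; data precision n/σ² = 6/16 = 0.375.
μ̂ = (1·3 + 0.375·2.6) / (1 + 0.375) = 3.975/1.375 = 159/55 ≈ 2.8909.

μ̂_MAP = 2.8909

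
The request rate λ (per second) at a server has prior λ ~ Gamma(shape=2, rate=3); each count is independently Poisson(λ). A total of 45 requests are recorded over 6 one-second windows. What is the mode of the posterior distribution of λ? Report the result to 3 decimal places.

Σxᵢ = 45, n = 6.
Posterior ∝ λe^(−3λ) · λ^45e^(−6λ) = λ^46e^(−9λ), i.e. Gamma(shape=47, rate=9).
The mode of a Gamma(a, b) with a ≥ 1 (shape–rate) is (a−1)/b = 46/9 ≈ 5.111.

λ̂_MAP = 5.111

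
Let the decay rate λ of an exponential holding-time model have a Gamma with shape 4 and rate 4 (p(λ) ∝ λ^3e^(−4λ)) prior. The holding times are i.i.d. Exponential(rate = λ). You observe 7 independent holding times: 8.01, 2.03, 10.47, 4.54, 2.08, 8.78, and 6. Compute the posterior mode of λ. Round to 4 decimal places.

The Exponential(rate=λ) likelihood is ∝ λ^n e^(−λΣtᵢ). Here n = 7 and Σtᵢ = 8.01 + 2.03 + 10.47 + 4.54 + 2.08 + 8.78 + 6 = 41.91.
Posterior ∝ λ^3e^(−4λ) · λ^7e^(−41.91λ) = λ^10e^(−45.91λ), i.e. Gamma(11, 45.91).
Mode = (a−1)/b = 10/45.91 ≈ 0.2178.

λ̂_MAP = 0.2178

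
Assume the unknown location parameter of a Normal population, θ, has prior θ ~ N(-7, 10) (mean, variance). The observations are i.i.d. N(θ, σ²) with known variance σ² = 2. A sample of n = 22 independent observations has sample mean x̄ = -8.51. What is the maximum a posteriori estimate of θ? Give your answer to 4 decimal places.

θ̂_MAP = -8.4964

n = 22, x̄ = -8.51.
For a Normal prior and Normal likelihood with known variance, the posterior is Normal; its mode equals its mean, the precision-weighted average.
Prior precision 1/σ₀² = 1/10 = 0.1; data precision n/σ² = 22/2 = 11.
θ̂ = (0.1·(-7) + 11·(-8.51)) / (0.1 + 11) = (-94.31)/11.1 = -9431/1110 ≈ -8.4964.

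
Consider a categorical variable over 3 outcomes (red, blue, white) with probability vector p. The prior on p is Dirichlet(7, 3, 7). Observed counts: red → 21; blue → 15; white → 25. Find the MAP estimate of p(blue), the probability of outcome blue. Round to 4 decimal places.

MAP estimate of p(blue) = 0.2267

The posterior is Dirichlet(αᵢ + nᵢ) = Dirichlet(28, 18, 32).
For a Dirichlet(a₁,…,a_K) with all aᵢ > 1, the mode has j-th component (aⱼ − 1)/(Σaᵢ − K).
Here Σaᵢ = 78 and K = 3, so p(blue) = (18 − 1)/(78 − 3) = 17/75 ≈ 0.2267.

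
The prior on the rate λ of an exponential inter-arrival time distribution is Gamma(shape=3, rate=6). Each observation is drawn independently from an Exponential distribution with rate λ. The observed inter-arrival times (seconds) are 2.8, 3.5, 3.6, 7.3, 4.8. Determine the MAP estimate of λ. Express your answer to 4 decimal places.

The Exponential(rate=λ) likelihood is ∝ λ^n e^(−λΣtᵢ). Here n = 5 and Σtᵢ = 2.8 + 3.5 + 3.6 + 7.3 + 4.8 = 22.
Posterior ∝ λ^2e^(−6λ) · λ^5e^(−22λ) = λ^7e^(−28λ), i.e. Gamma(8, 28).
Mode = (a−1)/b = 7/28 ≈ 0.2500.

λ̂_MAP = 0.2500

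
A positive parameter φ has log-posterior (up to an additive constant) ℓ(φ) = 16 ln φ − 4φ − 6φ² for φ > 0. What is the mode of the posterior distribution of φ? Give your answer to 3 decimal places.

ℓ'(φ) = 16/φ − 4 − 12φ. Setting this to zero and multiplying by φ: 12φ² + 4φ − 16 = 0.
φ = (−4 + √(4² + 4·12·16)) / (2·12) = (−4 + √784) / 24 = (−4 + 28)/24 = 1.
ℓ''(φ) = −16/φ² − 12 < 0, confirming a maximum.

φ̂_MAP = 1.000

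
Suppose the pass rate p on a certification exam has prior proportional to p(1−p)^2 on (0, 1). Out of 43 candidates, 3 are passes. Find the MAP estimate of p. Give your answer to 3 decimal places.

p̂_MAP = 0.087

The prior density ∝ p(1−p)^2 is the kernel of Beta(2, 3).
Data: 3 successes in 43 trials. The binomial likelihood contributes p^3(1−p)^40, so the posterior is Beta(2+3, 3+40) = Beta(5, 43).
For Beta(a, b) with a, b > 1 the mode is (a−1)/(a+b−2) = 4/46 ≈ 0.087.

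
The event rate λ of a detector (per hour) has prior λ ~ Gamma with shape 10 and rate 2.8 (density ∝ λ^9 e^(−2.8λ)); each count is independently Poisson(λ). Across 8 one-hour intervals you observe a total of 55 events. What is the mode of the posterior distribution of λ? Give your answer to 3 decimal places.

λ̂_MAP = 5.926

Σxᵢ = 55, n = 8.
Posterior ∝ λ^9e^(−2.8λ) · λ^55e^(−8λ) = λ^64e^(−10.8λ), i.e. Gamma(shape=65, rate=10.8).
The mode of a Gamma(a, b) with a ≥ 1 (shape–rate) is (a−1)/b = 64/10.8 ≈ 5.926.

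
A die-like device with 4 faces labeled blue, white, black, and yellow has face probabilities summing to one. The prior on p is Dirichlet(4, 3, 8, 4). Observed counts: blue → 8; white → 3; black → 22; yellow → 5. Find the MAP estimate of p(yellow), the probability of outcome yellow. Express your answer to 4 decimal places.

The posterior is Dirichlet(αᵢ + nᵢ) = Dirichlet(12, 6, 30, 9).
For a Dirichlet(a₁,…,a_K) with all aᵢ > 1, the mode has j-th component (aⱼ − 1)/(Σaᵢ − K).
Here Σaᵢ = 57 and K = 4, so p(yellow) = (9 − 1)/(57 − 4) = 8/53 ≈ 0.1509.

MAP estimate of p(yellow) = 0.1509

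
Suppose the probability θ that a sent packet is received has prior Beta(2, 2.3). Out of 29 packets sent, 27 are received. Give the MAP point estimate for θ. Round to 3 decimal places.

Prior: Beta(2, 2.3).
Data: 27 successes in 29 trials. The binomial likelihood contributes θ^27(1−θ)^2, so the posterior is Beta(2+27, 2.3+2) = Beta(29, 4.3).
For Beta(a, b) with a, b > 1 the mode is (a−1)/(a+b−2) = 28/31.3 ≈ 0.895.

θ̂_MAP = 0.895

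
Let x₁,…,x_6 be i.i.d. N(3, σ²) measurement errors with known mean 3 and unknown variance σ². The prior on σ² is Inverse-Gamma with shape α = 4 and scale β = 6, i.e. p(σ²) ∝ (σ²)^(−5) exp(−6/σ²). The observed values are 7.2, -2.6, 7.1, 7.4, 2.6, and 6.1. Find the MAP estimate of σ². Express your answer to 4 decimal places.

Sum of squared deviations about the known mean: SS = (7.2−3)² + (-2.6−3)² + (7.1−3)² + (7.4−3)² + (2.6−3)² + (6.1−3)² = 94.94.
The Normal likelihood contributes (σ²)^(−n/2) exp(−SS/(2σ²)), so the posterior is Inverse-Gamma(α + n/2, β + SS/2) = Inverse-Gamma(7, 53.47).
The mode of Inverse-Gamma(a, b) is b/(a+1) = 53.47/8 ≈ 6.6838.

σ̂²_MAP = 6.6838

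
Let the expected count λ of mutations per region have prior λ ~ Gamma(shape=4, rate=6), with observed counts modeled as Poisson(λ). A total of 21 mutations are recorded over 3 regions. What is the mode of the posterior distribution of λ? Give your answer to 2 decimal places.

λ̂_MAP = 2.67

Σxᵢ = 21, n = 3.
Posterior ∝ λ^3e^(−6λ) · λ^21e^(−3λ) = λ^24e^(−9λ), i.e. Gamma(shape=25, rate=9).
The mode of a Gamma(a, b) with a ≥ 1 (shape–rate) is (a−1)/b = 24/9 ≈ 2.67.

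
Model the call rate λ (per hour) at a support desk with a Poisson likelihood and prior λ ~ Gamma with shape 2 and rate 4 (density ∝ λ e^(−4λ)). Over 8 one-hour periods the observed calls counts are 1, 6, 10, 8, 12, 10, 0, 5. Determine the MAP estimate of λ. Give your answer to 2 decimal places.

λ̂_MAP = 4.42

Σxᵢ = 1+6+10+8+12+10+0+5 = 52, with n = 8.
Posterior ∝ λe^(−4λ) · λ^52e^(−8λ) = λ^53e^(−12λ), i.e. Gamma(shape=54, rate=12).
The mode of a Gamma(a, b) with a ≥ 1 (shape–rate) is (a−1)/b = 53/12 ≈ 4.42.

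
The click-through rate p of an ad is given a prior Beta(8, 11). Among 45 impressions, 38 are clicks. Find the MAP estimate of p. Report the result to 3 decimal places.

Prior: Beta(8, 11).
Data: 38 successes in 45 trials. The binomial likelihood contributes p^38(1−p)^7, so the posterior is Beta(8+38, 11+7) = Beta(46, 18).
For Beta(a, b) with a, b > 1 the mode is (a−1)/(a+b−2) = 45/62 ≈ 0.726.

p̂_MAP = 0.726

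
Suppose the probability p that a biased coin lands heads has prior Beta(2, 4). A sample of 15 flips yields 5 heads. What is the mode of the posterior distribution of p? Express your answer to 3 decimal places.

p̂_MAP = 0.316

Prior: Beta(2, 4).
Data: 5 successes in 15 trials. The binomial likelihood contributes p^5(1−p)^10, so the posterior is Beta(2+5, 4+10) = Beta(7, 14).
For Beta(a, b) with a, b > 1 the mode is (a−1)/(a+b−2) = 6/19 ≈ 0.316.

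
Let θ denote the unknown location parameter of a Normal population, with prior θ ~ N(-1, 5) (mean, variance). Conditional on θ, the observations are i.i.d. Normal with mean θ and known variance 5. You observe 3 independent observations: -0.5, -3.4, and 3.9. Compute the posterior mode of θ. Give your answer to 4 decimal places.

n = 3; x̄ = ((-0.5) + (-3.4) + 3.9)/3 = 0/3 = 0.
For a Normal prior and Normal likelihood with known variance, the posterior is Normal; its mode equals its mean, the precision-weighted average.
Prior precision 1/σ₀² = 1/5 = 0.2; data precision n/σ² = 3/5 = 0.6.
θ̂ = (0.2·(-1) + 0.6·0) / (0.2 + 0.6) = (-0.2)/0.8 = -0.2500.

θ̂_MAP = -0.2500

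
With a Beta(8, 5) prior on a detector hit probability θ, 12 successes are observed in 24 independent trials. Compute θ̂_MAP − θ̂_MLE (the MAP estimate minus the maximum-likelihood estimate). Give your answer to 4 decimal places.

Posterior is Beta(20, 17); MAP = (20−1)/(37−2) = 19/35 ≈ 0.54286.
MLE ignores the prior: θ̂_MLE = k/n = 12/24 ≈ 0.50000.
Difference = 19/35 − 12/24 = 3/70 ≈ 0.0429.

MAP − MLE = 0.0429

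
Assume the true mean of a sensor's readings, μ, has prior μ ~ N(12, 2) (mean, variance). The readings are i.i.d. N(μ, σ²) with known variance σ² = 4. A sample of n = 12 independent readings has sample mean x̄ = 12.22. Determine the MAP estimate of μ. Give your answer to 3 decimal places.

n = 12, x̄ = 12.22.
For a Normal prior and Normal likelihood with known variance, the posterior is Normal; its mode equals its mean, the precision-weighted average.
Prior precision 1/σ₀² = 1/2 = 0.5; data precision n/σ² = 12/4 = 3.
μ̂ = (0.5·12 + 3·12.22) / (0.5 + 3) = 42.66/3.5 = 2133/175 ≈ 12.189.

μ̂_MAP = 12.189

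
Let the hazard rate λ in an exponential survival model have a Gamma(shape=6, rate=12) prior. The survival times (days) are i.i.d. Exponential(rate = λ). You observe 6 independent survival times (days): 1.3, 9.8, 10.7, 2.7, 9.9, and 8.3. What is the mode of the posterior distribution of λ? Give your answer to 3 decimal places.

The Exponential(rate=λ) likelihood is ∝ λ^n e^(−λΣtᵢ). Here n = 6 and Σtᵢ = 1.3 + 9.8 + 10.7 + 2.7 + 9.9 + 8.3 = 42.7.
Posterior ∝ λ^5e^(−12λ) · λ^6e^(−42.7λ) = λ^11e^(−54.7λ), i.e. Gamma(12, 54.7).
Mode = (a−1)/b = 11/54.7 ≈ 0.201.

λ̂_MAP = 0.201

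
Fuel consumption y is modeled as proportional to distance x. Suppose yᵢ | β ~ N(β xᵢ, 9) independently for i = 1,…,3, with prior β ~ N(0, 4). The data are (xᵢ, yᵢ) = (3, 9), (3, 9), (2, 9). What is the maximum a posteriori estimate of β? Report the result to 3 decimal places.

β̂_MAP = 2.969

log p(β | y) = −Σ(yᵢ − βxᵢ)²/(2·9) − β²/(2·4) + const.
Setting the derivative to zero: Σxᵢ(yᵢ − βxᵢ)/9 − β/4 = 0, so β = Σxᵢyᵢ / (Σxᵢ² + σ²/τ²).
Σxᵢyᵢ = 3·9 + 3·9 + 2·9 = 72; Σxᵢ² = 22; σ²/τ² = 2.25.
β̂_MAP = 72 / (22 + 2.25) = 72/24.25 ≈ 2.969.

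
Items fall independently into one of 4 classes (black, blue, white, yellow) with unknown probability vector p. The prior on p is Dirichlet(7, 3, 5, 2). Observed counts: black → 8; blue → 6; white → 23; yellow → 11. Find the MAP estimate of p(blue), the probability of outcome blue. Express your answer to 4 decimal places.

MAP estimate of p(blue) = 0.1311

The posterior is Dirichlet(αᵢ + nᵢ) = Dirichlet(15, 9, 28, 13).
For a Dirichlet(a₁,…,a_K) with all aᵢ > 1, the mode has j-th component (aⱼ − 1)/(Σaᵢ − K).
Here Σaᵢ = 65 and K = 4, so p(blue) = (9 − 1)/(65 − 4) = 8/61 ≈ 0.1311.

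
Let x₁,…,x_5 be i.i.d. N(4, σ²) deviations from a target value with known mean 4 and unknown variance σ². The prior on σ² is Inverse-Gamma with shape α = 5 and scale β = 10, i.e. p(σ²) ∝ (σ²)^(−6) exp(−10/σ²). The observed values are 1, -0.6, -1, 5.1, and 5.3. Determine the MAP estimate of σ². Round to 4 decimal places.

σ̂²_MAP = 4.5918

Sum of squared deviations about the known mean: SS = (1−4)² + (-0.6−4)² + (-1−4)² + (5.1−4)² + (5.3−4)² = 58.06.
The Normal likelihood contributes (σ²)^(−n/2) exp(−SS/(2σ²)), so the posterior is Inverse-Gamma(α + n/2, β + SS/2) = Inverse-Gamma(7.5, 39.03).
The mode of Inverse-Gamma(a, b) is b/(a+1) = 39.03/8.5 ≈ 4.5918.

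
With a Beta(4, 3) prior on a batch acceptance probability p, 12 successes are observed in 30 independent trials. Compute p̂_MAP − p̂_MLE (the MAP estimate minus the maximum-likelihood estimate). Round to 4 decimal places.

MAP − MLE = 0.0286

Posterior is Beta(16, 21); MAP = (16−1)/(37−2) = 15/35 ≈ 0.42857.
MLE ignores the prior: p̂_MLE = k/n = 12/30 ≈ 0.40000.
Difference = 15/35 − 12/30 = 1/35 ≈ 0.0286.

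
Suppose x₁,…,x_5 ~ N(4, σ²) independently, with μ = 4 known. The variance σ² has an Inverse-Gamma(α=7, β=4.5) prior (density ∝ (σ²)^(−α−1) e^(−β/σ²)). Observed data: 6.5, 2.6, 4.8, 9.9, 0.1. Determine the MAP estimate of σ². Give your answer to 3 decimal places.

σ̂²_MAP = 3.232

Sum of squared deviations about the known mean: SS = (6.5−4)² + (2.6−4)² + (4.8−4)² + (9.9−4)² + (0.1−4)² = 58.87.
The Normal likelihood contributes (σ²)^(−n/2) exp(−SS/(2σ²)), so the posterior is Inverse-Gamma(α + n/2, β + SS/2) = Inverse-Gamma(9.5, 33.935).
The mode of Inverse-Gamma(a, b) is b/(a+1) = 33.935/10.5 ≈ 3.232.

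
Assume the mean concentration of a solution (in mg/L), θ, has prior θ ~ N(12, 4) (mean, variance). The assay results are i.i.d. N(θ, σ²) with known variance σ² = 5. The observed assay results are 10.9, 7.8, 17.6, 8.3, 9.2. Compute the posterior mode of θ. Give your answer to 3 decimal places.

θ̂_MAP = 11.008

n = 5; x̄ = (10.9 + 7.8 + 17.6 + 8.3 + 9.2)/5 = 53.8/5 = 10.76.
For a Normal prior and Normal likelihood with known variance, the posterior is Normal; its mode equals its mean, the precision-weighted average.
Prior precision 1/σ₀² = 1/4 = 0.25; data precision n/σ² = 5/5 = 1.
θ̂ = (0.25·12 + 1·10.76) / (0.25 + 1) = 13.76/1.25 = 11.008.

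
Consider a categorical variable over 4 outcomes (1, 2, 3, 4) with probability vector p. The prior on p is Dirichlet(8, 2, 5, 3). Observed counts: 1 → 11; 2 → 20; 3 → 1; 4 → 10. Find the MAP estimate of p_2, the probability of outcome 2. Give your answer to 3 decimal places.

The posterior is Dirichlet(αᵢ + nᵢ) = Dirichlet(19, 22, 6, 13).
For a Dirichlet(a₁,…,a_K) with all aᵢ > 1, the mode has j-th component (aⱼ − 1)/(Σaᵢ − K).
Here Σaᵢ = 60 and K = 4, so p_2 = (22 − 1)/(60 − 4) = 21/56 ≈ 0.375.

MAP estimate: 0.375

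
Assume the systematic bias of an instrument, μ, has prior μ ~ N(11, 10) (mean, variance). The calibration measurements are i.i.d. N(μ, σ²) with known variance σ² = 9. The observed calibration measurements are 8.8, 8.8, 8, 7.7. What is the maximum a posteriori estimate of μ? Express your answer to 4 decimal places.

n = 4; x̄ = (8.8 + 8.8 + 8 + 7.7)/4 = 33.3/4 = 8.325.
For a Normal prior and Normal likelihood with known variance, the posterior is Normal; its mode equals its mean, the precision-weighted average.
Prior precision 1/σ₀² = 1/10 = 0.1; data precision n/σ² = 4/9.
μ̂ = (0.1·11 + (4/9)·8.325) / (0.1 + 4/9) = 4.8/(49/90) = 432/49 ≈ 8.8163.

μ̂_MAP = 8.8163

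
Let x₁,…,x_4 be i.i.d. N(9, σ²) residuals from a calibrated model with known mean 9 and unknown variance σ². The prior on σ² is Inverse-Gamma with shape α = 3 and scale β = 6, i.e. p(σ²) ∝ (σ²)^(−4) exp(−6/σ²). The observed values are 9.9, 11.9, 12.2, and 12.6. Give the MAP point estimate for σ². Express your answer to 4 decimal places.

Sum of squared deviations about the known mean: SS = (9.9−9)² + (11.9−9)² + (12.2−9)² + (12.6−9)² = 32.42.
The Normal likelihood contributes (σ²)^(−n/2) exp(−SS/(2σ²)), so the posterior is Inverse-Gamma(α + n/2, β + SS/2) = Inverse-Gamma(5, 22.21).
The mode of Inverse-Gamma(a, b) is b/(a+1) = 22.21/6 ≈ 3.7017.

σ̂²_MAP = 3.7017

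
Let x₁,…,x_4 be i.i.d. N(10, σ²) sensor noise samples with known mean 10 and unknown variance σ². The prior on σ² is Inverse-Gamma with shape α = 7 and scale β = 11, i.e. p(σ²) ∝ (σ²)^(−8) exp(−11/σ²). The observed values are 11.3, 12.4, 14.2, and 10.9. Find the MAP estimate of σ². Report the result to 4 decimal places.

σ̂²_MAP = 2.3950

Sum of squared deviations about the known mean: SS = (11.3−10)² + (12.4−10)² + (14.2−10)² + (10.9−10)² = 25.9.
The Normal likelihood contributes (σ²)^(−n/2) exp(−SS/(2σ²)), so the posterior is Inverse-Gamma(α + n/2, β + SS/2) = Inverse-Gamma(9, 23.95).
The mode of Inverse-Gamma(a, b) is b/(a+1) = 23.95/10 ≈ 2.3950.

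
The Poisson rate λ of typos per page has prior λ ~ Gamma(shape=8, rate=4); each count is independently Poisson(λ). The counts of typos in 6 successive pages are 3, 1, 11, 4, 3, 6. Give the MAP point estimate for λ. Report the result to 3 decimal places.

Σxᵢ = 3+1+11+4+3+6 = 28, with n = 6.
Posterior ∝ λ^7e^(−4λ) · λ^28e^(−6λ) = λ^35e^(−10λ), i.e. Gamma(shape=36, rate=10).
The mode of a Gamma(a, b) with a ≥ 1 (shape–rate) is (a−1)/b = 35/10 ≈ 3.500.

λ̂_MAP = 3.500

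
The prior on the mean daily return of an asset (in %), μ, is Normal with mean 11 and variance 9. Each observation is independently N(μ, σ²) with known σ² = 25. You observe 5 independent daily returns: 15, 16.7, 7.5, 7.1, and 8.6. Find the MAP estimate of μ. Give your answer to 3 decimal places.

n = 5; x̄ = (15 + 16.7 + 7.5 + 7.1 + 8.6)/5 = 54.9/5 = 10.98.
For a Normal prior and Normal likelihood with known variance, the posterior is Normal; its mode equals its mean, the precision-weighted average.
Prior precision 1/σ₀² = 1/9; data precision n/σ² = 5/25 = 0.2.
μ̂ = ((1/9)·11 + 0.2·10.98) / (1/9 + 0.2) = (7691/2250)/(14/45) = 7691/700 ≈ 10.987.

μ̂_MAP = 10.987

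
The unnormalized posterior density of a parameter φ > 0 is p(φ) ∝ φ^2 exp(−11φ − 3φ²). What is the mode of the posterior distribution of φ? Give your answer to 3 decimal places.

ℓ'(φ) = 2/φ − 11 − 6φ. Setting this to zero and multiplying by φ: 6φ² + 11φ − 2 = 0.
φ = (−11 + √(11² + 4·6·2)) / (2·6) = (−11 + √169) / 12 = (−11 + 13)/12 = 1/6.
ℓ''(φ) = −2/φ² − 6 < 0, confirming a maximum.

φ̂_MAP = 0.167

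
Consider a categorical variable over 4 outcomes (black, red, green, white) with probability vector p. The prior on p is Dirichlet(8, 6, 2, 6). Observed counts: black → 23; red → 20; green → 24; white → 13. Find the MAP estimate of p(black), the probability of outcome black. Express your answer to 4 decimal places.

MAP estimate of p(black) = 0.3061

The posterior is Dirichlet(αᵢ + nᵢ) = Dirichlet(31, 26, 26, 19).
For a Dirichlet(a₁,…,a_K) with all aᵢ > 1, the mode has j-th component (aⱼ − 1)/(Σaᵢ − K).
Here Σaᵢ = 102 and K = 4, so p(black) = (31 − 1)/(102 − 4) = 30/98 ≈ 0.3061.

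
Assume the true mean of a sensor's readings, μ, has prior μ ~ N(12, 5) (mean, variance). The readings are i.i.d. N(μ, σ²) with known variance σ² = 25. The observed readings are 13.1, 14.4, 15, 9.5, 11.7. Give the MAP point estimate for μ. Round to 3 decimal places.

μ̂_MAP = 12.370

n = 5; x̄ = (13.1 + 14.4 + 15 + 9.5 + 11.7)/5 = 63.7/5 = 12.74.
For a Normal prior and Normal likelihood with known variance, the posterior is Normal; its mode equals its mean, the precision-weighted average.
Prior precision 1/σ₀² = 1/5 = 0.2; data precision n/σ² = 5/25 = 0.2.
μ̂ = (0.2·12 + 0.2·12.74) / (0.2 + 0.2) = 4.948/0.4 = 12.370.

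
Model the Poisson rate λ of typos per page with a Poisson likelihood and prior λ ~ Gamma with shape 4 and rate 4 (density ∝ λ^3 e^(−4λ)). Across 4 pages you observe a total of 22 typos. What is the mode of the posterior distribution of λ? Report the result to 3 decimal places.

λ̂_MAP = 3.125

Σxᵢ = 22, n = 4.
Posterior ∝ λ^3e^(−4λ) · λ^22e^(−4λ) = λ^25e^(−8λ), i.e. Gamma(shape=26, rate=8).
The mode of a Gamma(a, b) with a ≥ 1 (shape–rate) is (a−1)/b = 25/8 ≈ 3.125.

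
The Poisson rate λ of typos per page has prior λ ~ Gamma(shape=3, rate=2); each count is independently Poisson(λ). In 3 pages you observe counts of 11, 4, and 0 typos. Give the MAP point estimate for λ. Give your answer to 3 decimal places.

Σxᵢ = 11+4+0 = 15, with n = 3.
Posterior ∝ λ^2e^(−2λ) · λ^15e^(−3λ) = λ^17e^(−5λ), i.e. Gamma(shape=18, rate=5).
The mode of a Gamma(a, b) with a ≥ 1 (shape–rate) is (a−1)/b = 17/5 ≈ 3.400.

λ̂_MAP = 3.400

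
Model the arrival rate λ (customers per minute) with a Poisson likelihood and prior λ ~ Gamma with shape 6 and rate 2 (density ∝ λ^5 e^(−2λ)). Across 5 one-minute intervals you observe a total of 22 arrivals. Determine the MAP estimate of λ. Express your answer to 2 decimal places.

λ̂_MAP = 3.86

Σxᵢ = 22, n = 5.
Posterior ∝ λ^5e^(−2λ) · λ^22e^(−5λ) = λ^27e^(−7λ), i.e. Gamma(shape=28, rate=7).
The mode of a Gamma(a, b) with a ≥ 1 (shape–rate) is (a−1)/b = 27/7 ≈ 3.86.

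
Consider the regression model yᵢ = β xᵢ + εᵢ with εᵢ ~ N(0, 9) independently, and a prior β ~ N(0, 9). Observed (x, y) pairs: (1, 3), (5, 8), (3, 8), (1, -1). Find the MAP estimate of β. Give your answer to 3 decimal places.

log p(β | y) = −Σ(yᵢ − βxᵢ)²/(2·9) − β²/(2·9) + const.
Setting the derivative to zero: Σxᵢ(yᵢ − βxᵢ)/9 − β/9 = 0, so β = Σxᵢyᵢ / (Σxᵢ² + σ²/τ²).
Σxᵢyᵢ = 1·3 + 5·8 + 3·8 + 1·(-1) = 66; Σxᵢ² = 36; σ²/τ² = 1.
β̂_MAP = 66 / (36 + 1) = 66/37 ≈ 1.784.

β̂_MAP = 1.784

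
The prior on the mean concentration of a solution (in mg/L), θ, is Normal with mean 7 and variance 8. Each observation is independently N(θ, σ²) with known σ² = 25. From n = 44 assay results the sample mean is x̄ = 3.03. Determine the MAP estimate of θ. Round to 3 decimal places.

n = 44, x̄ = 3.03.
For a Normal prior and Normal likelihood with known variance, the posterior is Normal; its mode equals its mean, the precision-weighted average.
Prior precision 1/σ₀² = 1/8 = 0.125; data precision n/σ² = 44/25 = 1.76.
θ̂ = (0.125·7 + 1.76·3.03) / (0.125 + 1.76) = 6.2078/1.885 = 31039/9425 ≈ 3.293.

θ̂_MAP = 3.293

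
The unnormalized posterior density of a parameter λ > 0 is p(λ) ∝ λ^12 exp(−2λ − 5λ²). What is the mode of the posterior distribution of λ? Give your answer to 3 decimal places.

λ̂_MAP = 1.000

ℓ'(λ) = 12/λ − 2 − 10λ. Setting this to zero and multiplying by λ: 10λ² + 2λ − 12 = 0.
λ = (−2 + √(2² + 4·10·12)) / (2·10) = (−2 + √484) / 20 = (−2 + 22)/20 = 1.
ℓ''(λ) = −12/λ² − 10 < 0, confirming a maximum.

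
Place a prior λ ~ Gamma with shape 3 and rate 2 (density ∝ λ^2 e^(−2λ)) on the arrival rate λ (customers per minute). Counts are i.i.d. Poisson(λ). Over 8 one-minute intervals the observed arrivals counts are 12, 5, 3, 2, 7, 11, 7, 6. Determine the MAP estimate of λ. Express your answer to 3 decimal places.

Σxᵢ = 12+5+3+2+7+11+7+6 = 53, with n = 8.
Posterior ∝ λ^2e^(−2λ) · λ^53e^(−8λ) = λ^55e^(−10λ), i.e. Gamma(shape=56, rate=10).
The mode of a Gamma(a, b) with a ≥ 1 (shape–rate) is (a−1)/b = 55/10 ≈ 5.500.

λ̂_MAP = 5.500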